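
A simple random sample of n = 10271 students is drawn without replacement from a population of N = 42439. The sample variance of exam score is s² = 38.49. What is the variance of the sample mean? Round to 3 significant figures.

0.00284

Under SRS without replacement, Var(ȳ) = (1 − f)·s²/n with f = n/N = 10271/42439 = 0.24201796.
Var(ȳ) = (1 − 0.24201796)·38.49/10271 = 0.75798204·0.0037474443 = 0.0028404955.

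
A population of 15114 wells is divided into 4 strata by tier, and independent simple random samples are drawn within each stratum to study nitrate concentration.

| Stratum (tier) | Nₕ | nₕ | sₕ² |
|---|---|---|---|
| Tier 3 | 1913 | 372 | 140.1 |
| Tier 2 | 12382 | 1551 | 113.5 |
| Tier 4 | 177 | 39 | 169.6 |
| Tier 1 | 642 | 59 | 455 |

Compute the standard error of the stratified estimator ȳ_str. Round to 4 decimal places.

Var(ȳ_str) = Σₕ Wₕ²(1 − fₕ)sₕ²/nₕ with Wₕ = Nₕ/N, N = 15114.
Tier 3: Wₕ = 0.12657139; term = 0.12657139²·(1 − 0.19445896)·140.1/372 = 0.0048601981.
Tier 2: Wₕ = 0.81924044; term = 0.81924044²·(1 − 0.12526248)·113.5/1551 = 0.042962009.
Tier 4: Wₕ = 0.01171100; term = 0.01171100²·(1 − 0.22033898)·169.6/39 = 4.6500193 × 10^-4.
Tier 1: Wₕ = 0.04247717; term = 0.04247717²·(1 − 0.09190031)·455/59 = 0.01263584.
Sum = 0.060923049.
SE = √(0.060923049) = 0.2468.

0.2468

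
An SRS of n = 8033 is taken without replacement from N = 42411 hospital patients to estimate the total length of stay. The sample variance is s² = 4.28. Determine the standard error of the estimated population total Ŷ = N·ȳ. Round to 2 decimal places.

881.38

Var(Ŷ) = N²·Var(ȳ) = N²·(1 − n/N)·s²/n.
f = 8033/42411 = 0.18940841; Var(ȳ) = 0.81059159·4.28/8033 = 4.3188498 × 10^-4.
Var(Ŷ) = 42411² · (4.3188498 × 10^-4) = 776828.46.
SE(Ŷ) = √(776828.46) = 881.38.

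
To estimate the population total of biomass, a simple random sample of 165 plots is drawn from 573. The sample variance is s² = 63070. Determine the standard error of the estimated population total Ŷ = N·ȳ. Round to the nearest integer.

Var(Ŷ) = N²·Var(ȳ) = N²·(1 − n/N)·s²/n.
f = 165/573 = 0.28795812; Var(ȳ) = 0.71204188·63070/165 = 272.17262.
Var(Ŷ) = 573² · 272.17262 = 8.9362164 × 10^7.
SE(Ŷ) = √(8.9362164 × 10^7) = 9453.

9453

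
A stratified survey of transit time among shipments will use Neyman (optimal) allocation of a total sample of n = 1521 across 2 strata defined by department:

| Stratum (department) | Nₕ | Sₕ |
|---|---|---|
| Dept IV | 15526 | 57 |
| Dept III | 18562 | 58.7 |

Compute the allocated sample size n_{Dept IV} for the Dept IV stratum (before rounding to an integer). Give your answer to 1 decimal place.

Neyman allocation: nₕ = n·NₕSₕ / Σⱼ NⱼSⱼ.
Σ NⱼSⱼ = 15526·57 + 18562·58.7 = 1.9745714 × 10^6.
n_{Dept IV} = 1521·15526·57 / (1.9745714 × 10^6) = 681.7.

681.7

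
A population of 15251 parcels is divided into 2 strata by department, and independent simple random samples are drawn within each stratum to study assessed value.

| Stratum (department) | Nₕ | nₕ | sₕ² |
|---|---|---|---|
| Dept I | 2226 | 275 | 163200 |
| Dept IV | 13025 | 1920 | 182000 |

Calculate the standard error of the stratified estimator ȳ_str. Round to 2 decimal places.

Var(ȳ_str) = Σₕ Wₕ²(1 − fₕ)sₕ²/nₕ with Wₕ = Nₕ/N, N = 15251.
Dept I: Wₕ = 0.14595764; term = 0.14595764²·(1 − 0.12353998)·163200/275 = 11.080854.
Dept IV: Wₕ = 0.85404236; term = 0.85404236²·(1 − 0.14740883)·182000/1920 = 58.9481.
Sum = 70.028954.
SE = √(70.028954) = 8.37.

8.37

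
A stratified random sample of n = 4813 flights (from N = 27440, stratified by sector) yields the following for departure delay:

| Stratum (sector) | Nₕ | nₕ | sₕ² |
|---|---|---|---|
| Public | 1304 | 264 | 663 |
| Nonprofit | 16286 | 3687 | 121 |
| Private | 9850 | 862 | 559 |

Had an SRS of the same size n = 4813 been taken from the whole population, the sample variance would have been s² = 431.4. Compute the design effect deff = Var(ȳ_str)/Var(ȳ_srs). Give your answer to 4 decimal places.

1.2138

Var(ȳ_str) = Σ Wₕ²(1−fₕ)sₕ²/nₕ with Wₕ = Nₕ/27440:
  Public: (1304/27440)²·(1−264/1304)·663/264 = 0.004523268
  Nonprofit: (16286/27440)²·(1−3687/16286)·121/3687 = 0.0089432326
  Private: (9850/27440)²·(1−862/9850)·559/862 = 0.076249258
  → Var(ȳ_str) = 0.089715759.
Var(ȳ_srs) = (1 − 4813/27440)·431.4/4813 = 0.073910672.
deff = 0.089715759 / 0.073910672 = 1.2138.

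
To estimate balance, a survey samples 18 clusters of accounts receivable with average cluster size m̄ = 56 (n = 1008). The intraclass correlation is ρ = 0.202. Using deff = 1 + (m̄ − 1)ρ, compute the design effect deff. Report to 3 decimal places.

12.110

deff = 1 + (56 − 1)·0.202 = 1 + 11.11 = 12.11.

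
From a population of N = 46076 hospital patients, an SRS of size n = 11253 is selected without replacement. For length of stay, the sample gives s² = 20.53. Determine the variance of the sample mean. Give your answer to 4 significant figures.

Under SRS without replacement, Var(ȳ) = (1 − f)·s²/n with f = n/N = 11253/46076 = 0.24422693.
Var(ȳ) = (1 − 0.24422693)·20.53/11253 = 0.75577307·0.0018244024 = 0.0013788342.

0.001379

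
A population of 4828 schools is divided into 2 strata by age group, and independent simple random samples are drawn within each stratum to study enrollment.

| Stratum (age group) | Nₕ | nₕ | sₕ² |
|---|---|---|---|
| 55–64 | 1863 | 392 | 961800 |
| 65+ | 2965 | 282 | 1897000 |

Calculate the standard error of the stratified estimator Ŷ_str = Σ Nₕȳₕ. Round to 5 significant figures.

Var(Ŷ_str) = Σₕ Nₕ²(1 − fₕ)sₕ²/nₕ.
55–64: 1863²·(1 − 392/1863)·961800/392 = 6.7239463 × 10^9.
65+: 2965²·(1 − 282/2965)·1897000/282 = 5.3513529 × 10^10.
Sum = 6.0237475 × 10^10.
SE = √(6.0237475 × 10^10) = 245430.

245430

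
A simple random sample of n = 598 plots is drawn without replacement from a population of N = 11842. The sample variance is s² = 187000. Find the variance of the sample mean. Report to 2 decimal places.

Under SRS without replacement, Var(ȳ) = (1 − f)·s²/n with f = n/N = 598/11842 = 0.05049823.
Var(ȳ) = (1 − 0.05049823)·187000/598 = 0.94950177·312.70903 = 296.91778.

296.92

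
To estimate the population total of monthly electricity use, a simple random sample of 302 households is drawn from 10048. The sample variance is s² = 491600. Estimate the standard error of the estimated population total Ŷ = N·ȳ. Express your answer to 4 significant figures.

399300

Var(Ŷ) = N²·Var(ȳ) = N²·(1 − n/N)·s²/n.
f = 302/10048 = 0.03005573; Var(ȳ) = 0.96994427·491600/302 = 1578.8894.
Var(Ŷ) = 10048² · 1578.8894 = 1.5940831 × 10^11.
SE(Ŷ) = √(1.5940831 × 10^11) = 399300.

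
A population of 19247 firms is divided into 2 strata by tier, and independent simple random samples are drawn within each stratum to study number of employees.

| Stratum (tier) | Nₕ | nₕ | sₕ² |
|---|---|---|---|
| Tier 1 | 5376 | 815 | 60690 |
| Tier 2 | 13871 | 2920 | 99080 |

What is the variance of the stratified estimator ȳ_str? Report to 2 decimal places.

18.84

Var(ȳ_str) = Σₕ Wₕ²(1 − fₕ)sₕ²/nₕ with Wₕ = Nₕ/N, N = 19247.
Tier 1: Wₕ = 0.27931626; term = 0.27931626²·(1 − 0.15159970)·60690/815 = 4.9289313.
Tier 2: Wₕ = 0.72068374; term = 0.72068374²·(1 − 0.21051114)·99080/2920 = 13.913571.
Sum = 18.842502.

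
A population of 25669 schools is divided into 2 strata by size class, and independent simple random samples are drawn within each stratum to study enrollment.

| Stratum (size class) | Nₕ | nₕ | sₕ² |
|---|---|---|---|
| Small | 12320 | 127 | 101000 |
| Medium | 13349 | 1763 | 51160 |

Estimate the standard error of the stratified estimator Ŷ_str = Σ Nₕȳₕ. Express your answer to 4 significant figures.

352100

Var(Ŷ_str) = Σₕ Nₕ²(1 − fₕ)sₕ²/nₕ.
Small: 12320²·(1 − 127/12320)·101000/127 = 1.1946452 × 10^11.
Medium: 13349²·(1 − 1763/13349)·51160/1763 = 4.4880789 × 10^9.
Sum = 1.239526 × 10^11.
SE = √(1.239526 × 10^11) = 352100.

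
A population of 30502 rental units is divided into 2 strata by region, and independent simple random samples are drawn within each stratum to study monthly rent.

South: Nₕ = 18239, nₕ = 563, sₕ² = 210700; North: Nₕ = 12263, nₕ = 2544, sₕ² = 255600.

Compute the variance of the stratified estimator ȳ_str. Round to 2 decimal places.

142.55

Var(ȳ_str) = Σₕ Wₕ²(1 − fₕ)sₕ²/nₕ with Wₕ = Nₕ/N, N = 30502.
South: Wₕ = 0.59796079; term = 0.59796079²·(1 − 0.03086792)·210700/563 = 129.68344.
North: Wₕ = 0.40203921; term = 0.40203921²·(1 − 0.20745331)·255600/2544 = 12.870796.
Sum = 142.55424.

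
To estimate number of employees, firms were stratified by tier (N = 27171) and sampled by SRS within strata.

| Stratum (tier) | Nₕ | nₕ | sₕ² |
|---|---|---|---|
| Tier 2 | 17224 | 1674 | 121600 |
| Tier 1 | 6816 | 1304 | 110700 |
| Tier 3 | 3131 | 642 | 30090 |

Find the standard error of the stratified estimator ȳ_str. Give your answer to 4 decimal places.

Var(ȳ_str) = Σₕ Wₕ²(1 − fₕ)sₕ²/nₕ with Wₕ = Nₕ/N, N = 27171.
Tier 2: Wₕ = 0.63391116; term = 0.63391116²·(1 − 0.09718997)·121600/1674 = 26.353074.
Tier 1: Wₕ = 0.25085569; term = 0.25085569²·(1 − 0.19131455)·110700/1304 = 4.3201376.
Tier 3: Wₕ = 0.11523315; term = 0.11523315²·(1 − 0.20504631)·30090/642 = 0.49474781.
Sum = 31.167959.
SE = √(31.167959) = 5.5828.

5.5828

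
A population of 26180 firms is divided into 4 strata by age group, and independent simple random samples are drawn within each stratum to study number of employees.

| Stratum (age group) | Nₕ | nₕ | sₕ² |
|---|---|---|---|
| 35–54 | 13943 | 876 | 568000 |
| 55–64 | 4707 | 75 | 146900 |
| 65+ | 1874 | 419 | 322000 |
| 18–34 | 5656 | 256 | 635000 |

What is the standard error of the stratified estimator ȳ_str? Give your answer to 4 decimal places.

18.6617

Var(ȳ_str) = Σₕ Wₕ²(1 − fₕ)sₕ²/nₕ with Wₕ = Nₕ/N, N = 26180.
35–54: Wₕ = 0.53258212; term = 0.53258212²·(1 − 0.06282723)·568000/876 = 172.36023.
55–64: Wₕ = 0.17979374; term = 0.17979374²·(1 − 0.01593372)·146900/75 = 62.306592.
65+: Wₕ = 0.07158136; term = 0.07158136²·(1 − 0.22358591)·322000/419 = 3.0572795.
18–34: Wₕ = 0.21604278; term = 0.21604278²·(1 − 0.04526167)·635000/256 = 110.53445.
Sum = 348.25855.
SE = √(348.25855) = 18.6617.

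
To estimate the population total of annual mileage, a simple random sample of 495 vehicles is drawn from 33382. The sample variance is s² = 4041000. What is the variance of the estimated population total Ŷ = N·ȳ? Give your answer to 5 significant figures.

8.9623 × 10^12

Var(Ŷ) = N²·Var(ȳ) = N²·(1 − n/N)·s²/n.
f = 495/33382 = 0.01482835; Var(ȳ) = 0.98517165·4041000/495 = 8042.5831.
Var(Ŷ) = 33382² · 8042.5831 = 8.9623162 × 10^12.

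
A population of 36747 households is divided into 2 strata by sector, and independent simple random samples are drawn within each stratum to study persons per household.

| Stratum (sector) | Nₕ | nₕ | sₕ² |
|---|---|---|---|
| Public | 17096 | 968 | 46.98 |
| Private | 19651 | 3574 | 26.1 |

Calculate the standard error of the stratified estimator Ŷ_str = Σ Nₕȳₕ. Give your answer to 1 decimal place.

Var(Ŷ_str) = Σₕ Nₕ²(1 − fₕ)sₕ²/nₕ.
Public: 17096²·(1 − 968/17096)·46.98/968 = 1.3381743 × 10^7.
Private: 19651²·(1 − 3574/19651)·26.1/3574 = 2.3071489 × 10^6.
Sum = 1.5688892 × 10^7.
SE = √(1.5688892 × 10^7) = 3960.9.

3960.9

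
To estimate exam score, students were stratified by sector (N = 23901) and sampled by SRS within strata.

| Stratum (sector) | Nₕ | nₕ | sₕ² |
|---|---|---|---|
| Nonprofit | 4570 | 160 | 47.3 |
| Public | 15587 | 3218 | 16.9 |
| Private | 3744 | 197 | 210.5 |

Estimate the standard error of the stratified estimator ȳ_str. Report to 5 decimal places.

0.19246

Var(ȳ_str) = Σₕ Wₕ²(1 − fₕ)sₕ²/nₕ with Wₕ = Nₕ/N, N = 23901.
Nonprofit: Wₕ = 0.19120539; term = 0.19120539²·(1 − 0.03501094)·47.3/160 = 0.010429508.
Public: Wₕ = 0.65214845; term = 0.65214845²·(1 − 0.20645410)·16.9/3218 = 0.0017724159.
Private: Wₕ = 0.15664617; term = 0.15664617²·(1 − 0.05261752)·210.5/197 = 0.024839952.
Sum = 0.037041876.
SE = √(0.037041876) = 0.19246.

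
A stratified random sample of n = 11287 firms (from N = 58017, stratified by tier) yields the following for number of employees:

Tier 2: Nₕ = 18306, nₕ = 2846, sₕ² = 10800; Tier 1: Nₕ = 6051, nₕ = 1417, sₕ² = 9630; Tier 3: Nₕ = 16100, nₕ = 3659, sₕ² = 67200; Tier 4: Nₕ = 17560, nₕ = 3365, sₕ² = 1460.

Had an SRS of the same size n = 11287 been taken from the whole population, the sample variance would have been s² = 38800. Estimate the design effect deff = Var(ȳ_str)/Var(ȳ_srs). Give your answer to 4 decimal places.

Var(ȳ_str) = Σ Wₕ²(1−fₕ)sₕ²/nₕ with Wₕ = Nₕ/58017:
  Tier 2: (18306/58017)²·(1−2846/18306)·10800/2846 = 0.31906655
  Tier 1: (6051/58017)²·(1−1417/6051)·9630/1417 = 0.056614683
  Tier 3: (16100/58017)²·(1−3659/16100)·67200/3659 = 1.0928926
  Tier 4: (17560/58017)²·(1−3365/17560)·1460/3365 = 0.032130476
  → Var(ȳ_str) = 1.5007043.
Var(ȳ_srs) = (1 − 11287/58017)·38800/11287 = 2.7688136.
deff = 1.5007043 / 2.7688136 = 0.5420.

0.5420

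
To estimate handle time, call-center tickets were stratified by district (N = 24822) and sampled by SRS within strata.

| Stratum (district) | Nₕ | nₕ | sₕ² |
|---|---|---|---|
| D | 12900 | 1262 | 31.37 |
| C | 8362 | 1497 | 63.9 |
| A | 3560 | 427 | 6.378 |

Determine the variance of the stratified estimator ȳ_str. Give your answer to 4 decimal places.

Var(ȳ_str) = Σₕ Wₕ²(1 − fₕ)sₕ²/nₕ with Wₕ = Nₕ/N, N = 24822.
D: Wₕ = 0.51970027; term = 0.51970027²·(1 − 0.09782946)·31.37/1262 = 0.00605689.
C: Wₕ = 0.33687858; term = 0.33687858²·(1 − 0.17902416)·63.9/1497 = 0.0039770058.
A: Wₕ = 0.14342116; term = 0.14342116²·(1 − 0.11994382)·6.378/427 = 2.7039178 × 10^-4.
Sum = 0.010304288.

0.0103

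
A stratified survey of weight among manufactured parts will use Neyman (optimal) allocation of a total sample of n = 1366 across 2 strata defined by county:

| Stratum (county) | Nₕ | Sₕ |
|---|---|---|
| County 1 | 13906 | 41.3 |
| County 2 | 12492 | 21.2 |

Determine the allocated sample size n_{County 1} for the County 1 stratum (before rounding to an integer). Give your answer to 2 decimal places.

934.90

Neyman allocation: nₕ = n·NₕSₕ / Σⱼ NⱼSⱼ.
Σ NⱼSⱼ = 13906·41.3 + 12492·21.2 = 839148.2.
n_{County 1} = 1366·13906·41.3 / 839148.2 = 934.90.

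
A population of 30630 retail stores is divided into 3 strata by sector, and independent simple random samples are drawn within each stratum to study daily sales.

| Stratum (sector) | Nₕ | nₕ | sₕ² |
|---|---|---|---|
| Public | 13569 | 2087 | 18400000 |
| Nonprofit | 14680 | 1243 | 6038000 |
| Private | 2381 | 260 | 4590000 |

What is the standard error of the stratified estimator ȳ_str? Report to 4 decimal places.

50.7978

Var(ȳ_str) = Σₕ Wₕ²(1 − fₕ)sₕ²/nₕ with Wₕ = Nₕ/N, N = 30630.
Public: Wₕ = 0.44299706; term = 0.44299706²·(1 − 0.15380647)·18400000/2087 = 1464.0866.
Nonprofit: Wₕ = 0.47926869; term = 0.47926869²·(1 − 0.08467302)·6038000/1243 = 1021.3071.
Private: Wₕ = 0.07773425; term = 0.07773425²·(1 − 0.10919782)·4590000/260 = 95.026648.
Sum = 2580.4203.
SE = √(2580.4203) = 50.7978.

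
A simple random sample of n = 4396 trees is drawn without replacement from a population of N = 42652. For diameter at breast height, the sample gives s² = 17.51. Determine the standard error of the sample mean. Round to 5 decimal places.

Under SRS without replacement, Var(ȳ) = (1 − f)·s²/n with f = n/N = 4396/42652 = 0.10306668.
Var(ȳ) = (1 − 0.10306668)·17.51/4396 = 0.89693332·0.0039831665 = 0.0035726348.
SE(ȳ) = √(0.0035726348) = 0.05977.

0.05977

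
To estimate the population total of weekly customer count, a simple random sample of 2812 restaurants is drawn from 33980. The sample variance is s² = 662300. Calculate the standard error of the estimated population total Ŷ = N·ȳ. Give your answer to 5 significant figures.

499440

Var(Ŷ) = N²·Var(ȳ) = N²·(1 − n/N)·s²/n.
f = 2812/33980 = 0.08275456; Var(ȳ) = 0.91724544·662300/2812 = 216.03544.
Var(Ŷ) = 33980² · 216.03544 = 2.4944325 × 10^11.
SE(Ŷ) = √(2.4944325 × 10^11) = 499440.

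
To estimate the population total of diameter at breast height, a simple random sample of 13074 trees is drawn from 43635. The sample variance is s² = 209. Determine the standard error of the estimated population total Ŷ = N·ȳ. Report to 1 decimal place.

Var(Ŷ) = N²·Var(ȳ) = N²·(1 − n/N)·s²/n.
f = 13074/43635 = 0.29962186; Var(ȳ) = 0.70037814·209/13074 = 0.011196193.
Var(Ŷ) = 43635² · 0.011196193 = 2.13177 × 10^7.
SE(Ŷ) = √(2.13177 × 10^7) = 4617.1.

4617.1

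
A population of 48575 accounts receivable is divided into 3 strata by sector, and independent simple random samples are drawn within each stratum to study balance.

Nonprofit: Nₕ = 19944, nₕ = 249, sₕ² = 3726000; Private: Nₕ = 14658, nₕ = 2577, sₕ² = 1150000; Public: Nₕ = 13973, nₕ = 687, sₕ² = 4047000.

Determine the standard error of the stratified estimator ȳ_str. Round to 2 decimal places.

54.66

Var(ȳ_str) = Σₕ Wₕ²(1 − fₕ)sₕ²/nₕ with Wₕ = Nₕ/N, N = 48575.
Nonprofit: Wₕ = 0.41058157; term = 0.41058157²·(1 − 0.01248496)·3726000/249 = 2491.0712.
Private: Wₕ = 0.30176016; term = 0.30176016²·(1 − 0.17580843)·1150000/2577 = 33.491562.
Public: Wₕ = 0.28765826; term = 0.28765826²·(1 − 0.04916625)·4047000/687 = 463.48401.
Sum = 2988.0468.
SE = √(2988.0468) = 54.66.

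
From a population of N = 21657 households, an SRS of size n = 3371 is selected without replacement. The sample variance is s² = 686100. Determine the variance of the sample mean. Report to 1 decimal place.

Under SRS without replacement, Var(ȳ) = (1 − f)·s²/n with f = n/N = 3371/21657 = 0.15565406.
Var(ȳ) = (1 − 0.15565406)·686100/3371 = 0.84434594·203.53011 = 171.84982.

171.8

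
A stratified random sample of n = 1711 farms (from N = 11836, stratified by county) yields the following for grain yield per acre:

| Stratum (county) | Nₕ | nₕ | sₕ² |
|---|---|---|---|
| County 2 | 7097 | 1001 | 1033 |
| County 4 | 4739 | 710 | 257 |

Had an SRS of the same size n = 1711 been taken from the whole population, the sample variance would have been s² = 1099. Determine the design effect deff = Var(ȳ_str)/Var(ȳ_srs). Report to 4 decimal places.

0.6698

Var(ȳ_str) = Σ Wₕ²(1−fₕ)sₕ²/nₕ with Wₕ = Nₕ/11836:
  County 2: (7097/11836)²·(1−1001/7097)·1033/1001 = 0.31869562
  County 4: (4739/11836)²·(1−710/4739)·257/710 = 0.049334285
  → Var(ȳ_str) = 0.36802991.
Var(ȳ_srs) = (1 − 1711/11836)·1099/1711 = 0.54946212.
deff = 0.36802991 / 0.54946212 = 0.6698.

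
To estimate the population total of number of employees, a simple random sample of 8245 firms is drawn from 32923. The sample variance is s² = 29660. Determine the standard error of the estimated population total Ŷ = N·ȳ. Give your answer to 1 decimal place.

54062.4

Var(Ŷ) = N²·Var(ȳ) = N²·(1 − n/N)·s²/n.
f = 8245/32923 = 0.25043283; Var(ȳ) = 0.74956717·29660/8245 = 2.6964418.
Var(Ŷ) = 32923² · 2.6964418 = 2.9227378 × 10^9.
SE(Ŷ) = √(2.9227378 × 10^9) = 54062.4.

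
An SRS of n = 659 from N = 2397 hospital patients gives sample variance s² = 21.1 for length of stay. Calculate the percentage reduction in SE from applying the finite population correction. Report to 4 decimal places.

f = n/N = 659/2397 = 0.27492699.
SE_no-fpc = √(s²/n) = 0.17893633; SE_fpc = √((1−f)s²/n) = 0.15236646.
Ratio = √(1−f) = 0.85151219. Reduction = 100·(1 − 0.85151219) = 14.8488%.

14.8488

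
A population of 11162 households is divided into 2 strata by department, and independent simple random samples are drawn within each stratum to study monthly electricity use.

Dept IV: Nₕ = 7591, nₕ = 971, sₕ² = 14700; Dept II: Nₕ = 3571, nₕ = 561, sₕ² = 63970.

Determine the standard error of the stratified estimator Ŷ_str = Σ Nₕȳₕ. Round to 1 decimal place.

Var(Ŷ_str) = Σₕ Nₕ²(1 − fₕ)sₕ²/nₕ.
Dept IV: 7591²·(1 − 971/7591)·14700/971 = 7.6077299 × 10^8.
Dept II: 3571²·(1 − 561/3571)·63970/561 = 1.2256595 × 10^9.
Sum = 1.9864325 × 10^9.
SE = √(1.9864325 × 10^9) = 44569.4.

44569.4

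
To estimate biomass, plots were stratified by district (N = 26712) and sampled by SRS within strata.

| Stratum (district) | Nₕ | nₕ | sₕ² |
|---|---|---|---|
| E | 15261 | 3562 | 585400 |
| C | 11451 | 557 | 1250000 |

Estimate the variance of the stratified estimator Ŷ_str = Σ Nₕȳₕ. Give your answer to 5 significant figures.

Var(Ŷ_str) = Σₕ Nₕ²(1 − fₕ)sₕ²/nₕ.
E: 15261²·(1 − 3562/15261)·585400/3562 = 2.9342056 × 10^10.
C: 11451²·(1 − 557/11451)·1250000/557 = 2.7995331 × 10^11.
Sum = 3.0929537 × 10^11.

3.0930 × 10^11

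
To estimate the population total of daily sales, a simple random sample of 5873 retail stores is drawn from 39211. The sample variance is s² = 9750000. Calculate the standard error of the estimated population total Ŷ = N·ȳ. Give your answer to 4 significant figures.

1.473 × 10^6

Var(Ŷ) = N²·Var(ȳ) = N²·(1 − n/N)·s²/n.
f = 5873/39211 = 0.14977940; Var(ȳ) = 0.85022060·9750000/5873 = 1411.4849.
Var(Ŷ) = 39211² · 1411.4849 = 2.1701616 × 10^12.
SE(Ŷ) = √(2.1701616 × 10^12) = 1.473 × 10^6.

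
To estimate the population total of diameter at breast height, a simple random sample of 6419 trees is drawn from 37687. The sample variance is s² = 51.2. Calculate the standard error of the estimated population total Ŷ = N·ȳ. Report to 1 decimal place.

3065.8

Var(Ŷ) = N²·Var(ȳ) = N²·(1 − n/N)·s²/n.
f = 6419/37687 = 0.17032398; Var(ȳ) = 0.82967602·51.2/6419 = 0.0066177616.
Var(Ŷ) = 37687² · 0.0066177616 = 9.3992728 × 10^6.
SE(Ŷ) = √(9.3992728 × 10^6) = 3065.8.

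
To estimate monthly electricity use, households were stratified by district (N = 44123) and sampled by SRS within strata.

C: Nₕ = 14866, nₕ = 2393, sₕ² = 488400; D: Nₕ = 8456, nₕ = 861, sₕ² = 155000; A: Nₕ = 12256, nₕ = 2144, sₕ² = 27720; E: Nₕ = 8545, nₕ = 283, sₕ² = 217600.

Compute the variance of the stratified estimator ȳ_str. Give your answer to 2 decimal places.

Var(ȳ_str) = Σₕ Wₕ²(1 − fₕ)sₕ²/nₕ with Wₕ = Nₕ/N, N = 44123.
C: Wₕ = 0.33692179; term = 0.33692179²·(1 − 0.16097134)·488400/2393 = 19.438732.
D: Wₕ = 0.19164608; term = 0.19164608²·(1 − 0.10182119)·155000/861 = 5.9386979.
A: Wₕ = 0.27776896; term = 0.27776896²·(1 − 0.17493473)·27720/2144 = 0.82304616.
E: Wₕ = 0.19366317; term = 0.19366317²·(1 − 0.03311878)·217600/283 = 27.88301.
Sum = 54.083486.

54.08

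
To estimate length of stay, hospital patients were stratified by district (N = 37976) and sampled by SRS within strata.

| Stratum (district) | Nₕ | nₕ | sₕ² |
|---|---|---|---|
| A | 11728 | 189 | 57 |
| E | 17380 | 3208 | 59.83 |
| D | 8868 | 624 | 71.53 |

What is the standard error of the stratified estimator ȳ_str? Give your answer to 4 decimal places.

0.1931

Var(ȳ_str) = Σₕ Wₕ²(1 − fₕ)sₕ²/nₕ with Wₕ = Nₕ/N, N = 37976.
A: Wₕ = 0.30882663; term = 0.30882663²·(1 − 0.01611528)·57/189 = 0.02830002.
E: Wₕ = 0.45765747; term = 0.45765747²·(1 − 0.18457998)·59.83/3208 = 0.0031852764.
D: Wₕ = 0.23351590; term = 0.23351590²·(1 − 0.07036536)·71.53/624 = 0.0058109731.
Sum = 0.03729627.
SE = √(0.03729627) = 0.1931.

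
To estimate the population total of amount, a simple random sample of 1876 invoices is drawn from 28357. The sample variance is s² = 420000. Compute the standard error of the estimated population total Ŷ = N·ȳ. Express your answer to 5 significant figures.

410020

Var(Ŷ) = N²·Var(ȳ) = N²·(1 − n/N)·s²/n.
f = 1876/28357 = 0.06615650; Var(ȳ) = 0.93384350·420000/1876 = 209.06944.
Var(Ŷ) = 28357² · 209.06944 = 1.681168 × 10^11.
SE(Ŷ) = √(1.681168 × 10^11) = 410020.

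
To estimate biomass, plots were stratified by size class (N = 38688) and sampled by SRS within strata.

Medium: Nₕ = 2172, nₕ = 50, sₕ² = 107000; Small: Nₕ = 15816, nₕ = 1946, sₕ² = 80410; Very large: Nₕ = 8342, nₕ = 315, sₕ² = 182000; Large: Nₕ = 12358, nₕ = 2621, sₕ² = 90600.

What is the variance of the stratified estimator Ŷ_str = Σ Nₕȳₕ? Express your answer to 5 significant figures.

Var(Ŷ_str) = Σₕ Nₕ²(1 − fₕ)sₕ²/nₕ.
Medium: 2172²·(1 − 50/2172)·107000/50 = 9.8632258 × 10^9.
Small: 15816²·(1 − 1946/15816)·80410/1946 = 9.0644267 × 10^9.
Very large: 8342²·(1 − 315/8342)·182000/315 = 3.8688713 × 10^10.
Large: 12358²·(1 − 2621/12358)·90600/2621 = 4.1594369 × 10^9.
Sum = 6.1775802 × 10^10.

6.1776 × 10^10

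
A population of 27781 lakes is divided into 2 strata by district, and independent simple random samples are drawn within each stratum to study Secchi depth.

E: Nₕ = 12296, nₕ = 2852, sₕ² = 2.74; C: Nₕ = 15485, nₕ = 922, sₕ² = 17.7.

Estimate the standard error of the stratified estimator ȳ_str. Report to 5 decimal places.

0.07585

Var(ȳ_str) = Σₕ Wₕ²(1 − fₕ)sₕ²/nₕ with Wₕ = Nₕ/N, N = 27781.
E: Wₕ = 0.44260466; term = 0.44260466²·(1 − 0.23194535)·2.74/2852 = 1.4455234 × 10^-4.
C: Wₕ = 0.55739534; term = 0.55739534²·(1 − 0.05954149)·17.7/922 = 0.0056092998.
Sum = 0.0057538521.
SE = √(0.0057538521) = 0.07585.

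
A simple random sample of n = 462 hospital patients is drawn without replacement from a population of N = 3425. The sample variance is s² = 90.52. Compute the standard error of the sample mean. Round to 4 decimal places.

0.4117

Under SRS without replacement, Var(ȳ) = (1 − f)·s²/n with f = n/N = 462/3425 = 0.13489051.
Var(ȳ) = (1 − 0.13489051)·90.52/462 = 0.86510949·0.19593074 = 0.16950154.
SE(ȳ) = √(0.16950154) = 0.4117.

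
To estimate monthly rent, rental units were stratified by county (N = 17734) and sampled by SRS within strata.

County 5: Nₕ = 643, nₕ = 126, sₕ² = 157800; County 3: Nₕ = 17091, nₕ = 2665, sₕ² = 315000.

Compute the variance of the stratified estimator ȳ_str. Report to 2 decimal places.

Var(ȳ_str) = Σₕ Wₕ²(1 − fₕ)sₕ²/nₕ with Wₕ = Nₕ/N, N = 17734.
County 5: Wₕ = 0.03625804; term = 0.03625804²·(1 − 0.19595645)·157800/126 = 1.3238067.
County 3: Wₕ = 0.96374196; term = 0.96374196²·(1 − 0.15593002)·315000/2665 = 92.664489.
Sum = 93.988296.

93.99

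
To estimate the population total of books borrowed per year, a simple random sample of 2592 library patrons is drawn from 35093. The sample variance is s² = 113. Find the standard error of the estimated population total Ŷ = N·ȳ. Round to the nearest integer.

7051

Var(Ŷ) = N²·Var(ȳ) = N²·(1 − n/N)·s²/n.
f = 2592/35093 = 0.07386088; Var(ȳ) = 0.92613912·113/2592 = 0.040375664.
Var(Ŷ) = 35093² · 0.040375664 = 4.9723383 × 10^7.
SE(Ŷ) = √(4.9723383 × 10^7) = 7051.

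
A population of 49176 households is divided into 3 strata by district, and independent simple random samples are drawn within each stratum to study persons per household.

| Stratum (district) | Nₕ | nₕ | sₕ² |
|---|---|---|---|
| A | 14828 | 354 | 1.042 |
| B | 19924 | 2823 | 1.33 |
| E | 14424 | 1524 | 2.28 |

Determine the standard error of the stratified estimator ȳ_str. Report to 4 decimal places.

Var(ȳ_str) = Σₕ Wₕ²(1 − fₕ)sₕ²/nₕ with Wₕ = Nₕ/N, N = 49176.
A: Wₕ = 0.30152920; term = 0.30152920²·(1 − 0.02387375)·1.042/354 = 2.612337 × 10^-4.
B: Wₕ = 0.40515699; term = 0.40515699²·(1 − 0.14168842)·1.33/2823 = 6.6379259 × 10^-5.
E: Wₕ = 0.29331381; term = 0.29331381²·(1 − 0.10565724)·2.28/1524 = 1.1511155 × 10^-4.
Sum = 4.4272451 × 10^-4.
SE = √(4.4272451 × 10^-4) = 0.0210.

0.0210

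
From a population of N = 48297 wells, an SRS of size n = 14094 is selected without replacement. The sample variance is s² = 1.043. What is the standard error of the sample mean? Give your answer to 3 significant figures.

0.00724

Under SRS without replacement, Var(ȳ) = (1 − f)·s²/n with f = n/N = 14094/48297 = 0.29181937.
Var(ȳ) = (1 − 0.29181937)·1.043/14094 = 0.70818063·7.4003122 × 10^-5 = 5.2407578 × 10^-5.
SE(ȳ) = √(5.2407578 × 10^-5) = 0.00724.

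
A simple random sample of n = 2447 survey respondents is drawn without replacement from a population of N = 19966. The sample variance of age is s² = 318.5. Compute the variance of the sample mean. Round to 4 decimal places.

0.1142

Under SRS without replacement, Var(ȳ) = (1 − f)·s²/n with f = n/N = 2447/19966 = 0.12255835.
Var(ȳ) = (1 − 0.12255835)·318.5/2447 = 0.87744165·0.13015938 = 0.11420726.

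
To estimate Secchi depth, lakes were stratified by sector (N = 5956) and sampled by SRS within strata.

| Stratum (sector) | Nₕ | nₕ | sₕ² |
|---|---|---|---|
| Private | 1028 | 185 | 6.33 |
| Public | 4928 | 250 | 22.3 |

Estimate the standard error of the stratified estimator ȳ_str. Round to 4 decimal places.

Var(ȳ_str) = Σₕ Wₕ²(1 − fₕ)sₕ²/nₕ with Wₕ = Nₕ/N, N = 5956.
Private: Wₕ = 0.17259906; term = 0.17259906²·(1 − 0.17996109)·6.33/185 = 8.3587877 × 10^-4.
Public: Wₕ = 0.82740094; term = 0.82740094²·(1 − 0.05073052)·22.3/250 = 0.057967743.
Sum = 0.058803622.
SE = √(0.058803622) = 0.2425.

0.2425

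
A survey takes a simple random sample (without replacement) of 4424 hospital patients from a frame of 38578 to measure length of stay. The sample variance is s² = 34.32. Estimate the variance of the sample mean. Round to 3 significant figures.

Under SRS without replacement, Var(ȳ) = (1 − f)·s²/n with f = n/N = 4424/38578 = 0.11467676.
Var(ȳ) = (1 − 0.11467676)·34.32/4424 = 0.88532324·0.0077576854 = 0.0068680591.

0.00687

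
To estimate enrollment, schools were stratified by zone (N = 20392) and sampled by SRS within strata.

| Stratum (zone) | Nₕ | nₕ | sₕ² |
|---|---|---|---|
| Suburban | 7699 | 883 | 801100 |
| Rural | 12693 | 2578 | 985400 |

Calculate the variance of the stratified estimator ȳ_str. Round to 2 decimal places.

232.51

Var(ȳ_str) = Σₕ Wₕ²(1 − fₕ)sₕ²/nₕ with Wₕ = Nₕ/N, N = 20392.
Suburban: Wₕ = 0.37755002; term = 0.37755002²·(1 − 0.11469022)·801100/883 = 114.49072.
Rural: Wₕ = 0.62244998; term = 0.62244998²·(1 − 0.20310407)·985400/2578 = 118.0158.
Sum = 232.50652.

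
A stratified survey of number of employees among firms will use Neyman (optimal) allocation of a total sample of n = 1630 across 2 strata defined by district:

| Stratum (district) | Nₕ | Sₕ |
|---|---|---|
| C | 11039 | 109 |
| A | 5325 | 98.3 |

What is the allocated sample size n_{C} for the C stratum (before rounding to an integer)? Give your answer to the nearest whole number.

1136

Neyman allocation: nₕ = n·NₕSₕ / Σⱼ NⱼSⱼ.
Σ NⱼSⱼ = 11039·109 + 5325·98.3 = 1.7266985 × 10^6.
n_{C} = 1630·11039·109 / (1.7266985 × 10^6) = 1136.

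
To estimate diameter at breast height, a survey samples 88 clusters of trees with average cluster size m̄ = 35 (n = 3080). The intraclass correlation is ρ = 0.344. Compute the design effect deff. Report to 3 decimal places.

12.696

deff = 1 + (35 − 1)·0.344 = 1 + 11.696 = 12.696.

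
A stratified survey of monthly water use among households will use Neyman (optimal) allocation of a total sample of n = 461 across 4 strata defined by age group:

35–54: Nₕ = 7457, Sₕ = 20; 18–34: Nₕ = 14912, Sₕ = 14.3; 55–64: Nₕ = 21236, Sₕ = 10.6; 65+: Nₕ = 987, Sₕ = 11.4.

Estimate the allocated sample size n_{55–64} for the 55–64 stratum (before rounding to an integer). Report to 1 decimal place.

Neyman allocation: nₕ = n·NₕSₕ / Σⱼ NⱼSⱼ.
Σ NⱼSⱼ = 7457·20 + 14912·14.3 + 21236·10.6 + 987·11.4 = 598735.
n_{55–64} = 461·21236·10.6 / 598735 = 173.3.

173.3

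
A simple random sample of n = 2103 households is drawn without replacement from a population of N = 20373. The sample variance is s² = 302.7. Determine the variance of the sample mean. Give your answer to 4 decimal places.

Under SRS without replacement, Var(ȳ) = (1 − f)·s²/n with f = n/N = 2103/20373 = 0.10322486.
Var(ȳ) = (1 − 0.10322486)·302.7/2103 = 0.89677514·0.14393723 = 0.12907933.

0.1291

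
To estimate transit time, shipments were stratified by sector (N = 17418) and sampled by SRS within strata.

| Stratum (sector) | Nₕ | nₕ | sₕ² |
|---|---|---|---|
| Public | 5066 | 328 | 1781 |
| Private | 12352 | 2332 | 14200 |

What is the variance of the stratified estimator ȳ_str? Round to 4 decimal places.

2.9137

Var(ȳ_str) = Σₕ Wₕ²(1 − fₕ)sₕ²/nₕ with Wₕ = Nₕ/N, N = 17418.
Public: Wₕ = 0.29084855; term = 0.29084855²·(1 − 0.06474536)·1781/328 = 0.42958959.
Private: Wₕ = 0.70915145; term = 0.70915145²·(1 − 0.18879534)·14200/2332 = 2.4840952.
Sum = 2.9136848.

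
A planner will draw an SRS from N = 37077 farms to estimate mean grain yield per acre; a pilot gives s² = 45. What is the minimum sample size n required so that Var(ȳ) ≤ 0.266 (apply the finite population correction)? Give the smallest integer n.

Without fpc, n₀ = s²/D = 45/0.266 = 169.1729.
With fpc, (1 − n/N)·s²/n ≤ D requires n ≥ n₀/(1 + n₀/N) = 169.1729/(1 + 169.1729/37077) = 168.4045.
Rounding up, n = 169.

169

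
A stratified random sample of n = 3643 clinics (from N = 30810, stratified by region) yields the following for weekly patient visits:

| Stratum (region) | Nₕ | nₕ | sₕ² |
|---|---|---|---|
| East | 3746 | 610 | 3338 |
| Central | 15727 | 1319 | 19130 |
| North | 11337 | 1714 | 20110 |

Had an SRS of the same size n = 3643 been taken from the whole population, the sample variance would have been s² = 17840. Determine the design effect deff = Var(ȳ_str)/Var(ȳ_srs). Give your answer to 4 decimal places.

1.1297

Var(ȳ_str) = Σ Wₕ²(1−fₕ)sₕ²/nₕ with Wₕ = Nₕ/30810:
  East: (3746/30810)²·(1−610/3746)·3338/610 = 0.067719997
  Central: (15727/30810)²·(1−1319/15727)·19130/1319 = 3.4620741
  North: (11337/30810)²·(1−1714/11337)·20110/1714 = 1.348424
  → Var(ȳ_str) = 4.8782181.
Var(ȳ_srs) = (1 − 3643/30810)·17840/3643 = 4.3180301.
deff = 4.8782181 / 4.3180301 = 1.1297.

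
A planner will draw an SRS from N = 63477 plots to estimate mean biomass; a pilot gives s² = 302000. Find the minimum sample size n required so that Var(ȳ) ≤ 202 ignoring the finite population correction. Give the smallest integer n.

1496

Without fpc, n₀ = s²/D = 302000/202 = 1495.0495.
Rounding up, n = 1496.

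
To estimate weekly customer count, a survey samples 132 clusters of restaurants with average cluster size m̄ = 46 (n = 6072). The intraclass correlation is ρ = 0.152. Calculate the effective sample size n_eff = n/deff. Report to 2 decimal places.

deff = 1 + (46 − 1)·0.152 = 1 + 6.84 = 7.84.
n_eff = 6072 / 7.84 = 774.49.

774.49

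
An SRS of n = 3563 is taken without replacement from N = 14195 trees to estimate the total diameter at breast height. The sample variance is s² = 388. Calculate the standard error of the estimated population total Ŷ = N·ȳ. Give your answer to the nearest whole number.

Var(Ŷ) = N²·Var(ȳ) = N²·(1 − n/N)·s²/n.
f = 3563/14195 = 0.25100387; Var(ȳ) = 0.74899613·388/3563 = 0.081563429.
Var(Ŷ) = 14195² · 0.081563429 = 1.643487 × 10^7.
SE(Ŷ) = √(1.643487 × 10^7) = 4054.

4054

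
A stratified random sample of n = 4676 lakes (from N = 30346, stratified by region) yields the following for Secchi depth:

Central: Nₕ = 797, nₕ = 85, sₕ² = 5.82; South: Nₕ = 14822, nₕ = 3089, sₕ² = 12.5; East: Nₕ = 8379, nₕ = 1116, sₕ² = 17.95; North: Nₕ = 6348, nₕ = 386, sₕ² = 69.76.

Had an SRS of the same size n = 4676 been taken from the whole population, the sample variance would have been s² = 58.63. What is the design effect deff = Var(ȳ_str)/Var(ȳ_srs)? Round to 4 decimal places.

0.8765

Var(ȳ_str) = Σ Wₕ²(1−fₕ)sₕ²/nₕ with Wₕ = Nₕ/30346:
  Central: (797/30346)²·(1−85/797)·5.82/85 = 4.2192909 × 10^-5
  South: (14822/30346)²·(1−3089/14822)·12.5/3089 = 7.6419656 × 10^-4
  East: (8379/30346)²·(1−1116/8379)·17.95/1116 = 0.0010629323
  North: (6348/30346)²·(1−386/6348)·69.76/386 = 0.0074275426
  → Var(ȳ_str) = 0.0092968644.
Var(ȳ_srs) = (1 − 4676/30346)·58.63/4676 = 0.010606444.
deff = 0.0092968644 / 0.010606444 = 0.8765.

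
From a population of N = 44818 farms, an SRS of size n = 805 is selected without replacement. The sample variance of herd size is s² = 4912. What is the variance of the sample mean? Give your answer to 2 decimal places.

5.99

Under SRS without replacement, Var(ȳ) = (1 − f)·s²/n with f = n/N = 805/44818 = 0.01796153.
Var(ȳ) = (1 − 0.01796153)·4912/805 = 0.98203847·6.1018634 = 5.9922645.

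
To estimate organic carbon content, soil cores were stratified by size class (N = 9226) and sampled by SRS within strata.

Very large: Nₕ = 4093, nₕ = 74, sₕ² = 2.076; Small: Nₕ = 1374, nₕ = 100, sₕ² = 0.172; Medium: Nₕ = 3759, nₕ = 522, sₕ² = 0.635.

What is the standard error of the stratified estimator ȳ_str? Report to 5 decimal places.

0.07504

Var(ȳ_str) = Σₕ Wₕ²(1 − fₕ)sₕ²/nₕ with Wₕ = Nₕ/N, N = 9226.
Very large: Wₕ = 0.44363755; term = 0.44363755²·(1 − 0.01807965)·2.076/74 = 0.0054216126.
Small: Wₕ = 0.14892695; term = 0.14892695²·(1 − 0.07278020)·0.172/100 = 3.5371844 × 10^-5.
Medium: Wₕ = 0.40743551; term = 0.40743551²·(1 − 0.13886672)·0.635/522 = 1.738967 × 10^-4.
Sum = 0.0056308811.
SE = √(0.0056308811) = 0.07504.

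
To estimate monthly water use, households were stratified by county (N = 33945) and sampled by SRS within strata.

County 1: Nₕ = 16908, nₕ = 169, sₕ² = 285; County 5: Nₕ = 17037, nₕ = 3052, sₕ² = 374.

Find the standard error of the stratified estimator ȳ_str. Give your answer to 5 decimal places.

0.66299

Var(ȳ_str) = Σₕ Wₕ²(1 − fₕ)sₕ²/nₕ with Wₕ = Nₕ/N, N = 33945.
County 1: Wₕ = 0.49809987; term = 0.49809987²·(1 − 0.00999527)·285/169 = 0.41421734.
County 5: Wₕ = 0.50190013; term = 0.50190013²·(1 − 0.17913952)·374/3052 = 0.025339092.
Sum = 0.43955643.
SE = √(0.43955643) = 0.66299.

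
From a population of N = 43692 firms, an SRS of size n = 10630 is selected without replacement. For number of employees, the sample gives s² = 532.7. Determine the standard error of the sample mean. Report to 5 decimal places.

Under SRS without replacement, Var(ȳ) = (1 − f)·s²/n with f = n/N = 10630/43692 = 0.24329397.
Var(ȳ) = (1 − 0.24329397)·532.7/10630 = 0.75670603·0.050112888 = 0.037920725.
SE(ȳ) = √(0.037920725) = 0.19473.

0.19473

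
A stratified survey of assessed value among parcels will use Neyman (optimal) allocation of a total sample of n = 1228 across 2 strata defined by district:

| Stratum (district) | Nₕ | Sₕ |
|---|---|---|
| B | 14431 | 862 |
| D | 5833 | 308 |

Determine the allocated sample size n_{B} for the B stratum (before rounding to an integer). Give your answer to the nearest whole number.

1073

Neyman allocation: nₕ = n·NₕSₕ / Σⱼ NⱼSⱼ.
Σ NⱼSⱼ = 14431·862 + 5833·308 = 1.4236086 × 10^7.
n_{B} = 1228·14431·862 / (1.4236086 × 10^7) = 1073.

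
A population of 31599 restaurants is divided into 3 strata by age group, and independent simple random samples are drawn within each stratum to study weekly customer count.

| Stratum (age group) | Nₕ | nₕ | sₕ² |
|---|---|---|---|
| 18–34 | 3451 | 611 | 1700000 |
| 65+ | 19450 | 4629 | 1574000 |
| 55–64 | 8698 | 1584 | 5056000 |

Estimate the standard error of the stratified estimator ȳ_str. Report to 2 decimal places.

17.98

Var(ȳ_str) = Σₕ Wₕ²(1 − fₕ)sₕ²/nₕ with Wₕ = Nₕ/N, N = 31599.
18–34: Wₕ = 0.10921232; term = 0.10921232²·(1 − 0.17705013)·1700000/611 = 27.310166.
65+: Wₕ = 0.61552581; term = 0.61552581²·(1 − 0.23799486)·1574000/4629 = 98.167557.
55–64: Wₕ = 0.27526188; term = 0.27526188²·(1 − 0.18211083)·5056000/1584 = 197.80555.
Sum = 323.28327.
SE = √(323.28327) = 17.98.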